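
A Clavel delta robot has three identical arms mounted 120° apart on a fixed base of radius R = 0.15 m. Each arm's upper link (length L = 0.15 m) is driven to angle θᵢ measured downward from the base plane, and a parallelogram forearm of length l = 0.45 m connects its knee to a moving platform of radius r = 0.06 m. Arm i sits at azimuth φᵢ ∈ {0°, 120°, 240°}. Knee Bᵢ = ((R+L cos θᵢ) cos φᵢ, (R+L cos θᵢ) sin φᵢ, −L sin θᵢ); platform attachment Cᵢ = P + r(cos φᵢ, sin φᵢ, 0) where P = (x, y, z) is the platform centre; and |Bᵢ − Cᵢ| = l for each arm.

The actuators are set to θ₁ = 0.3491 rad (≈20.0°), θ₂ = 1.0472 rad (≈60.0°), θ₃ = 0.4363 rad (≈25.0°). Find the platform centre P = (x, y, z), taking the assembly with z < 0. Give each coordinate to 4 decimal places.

(0.0824, -0.1141, -0.4605)

φ1=0.0°: virtual centre (0.2310, 0.0000, -0.0513), radius l
arm 2 at φ=120.0°: (R−r)+L cos θ2 = 0.1650;  O2 = (-0.0825, 0.1429, -0.1299)
arm 3 at φ=240.0°: (R−r)+L cos θ3 = 0.2259;  O3 = (-0.1130, -0.1957, -0.0634)
subtract pairs → two planes through P
linear system: -0.6269x+0.2858y = -0.0119−-0.1572z; -0.6879x+-0.3914y = -0.0009−-0.0242z
det = 0.4419;  x = 0.0111+-0.1548z,  y = -0.0172+0.2104z
quadratic in z: (1.0682)z²+(0.1635)z+(-0.1512)=0, √Δ=0.8203 → z ∈ {-0.4605, 0.3075}; z = -0.4605 (taking z<0)
x = 0.0824, y = -0.1141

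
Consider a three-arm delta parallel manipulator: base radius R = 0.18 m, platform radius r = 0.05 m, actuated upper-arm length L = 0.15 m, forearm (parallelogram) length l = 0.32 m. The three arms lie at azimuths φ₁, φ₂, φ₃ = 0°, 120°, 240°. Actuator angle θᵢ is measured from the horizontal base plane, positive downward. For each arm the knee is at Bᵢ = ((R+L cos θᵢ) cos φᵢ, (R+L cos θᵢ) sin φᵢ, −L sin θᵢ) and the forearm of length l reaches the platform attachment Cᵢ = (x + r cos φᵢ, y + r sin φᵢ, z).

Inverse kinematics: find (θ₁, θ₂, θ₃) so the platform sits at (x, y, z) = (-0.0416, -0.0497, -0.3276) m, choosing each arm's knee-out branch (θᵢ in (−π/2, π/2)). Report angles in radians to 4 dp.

θ₁ = 1.0468, θ₂ = 0.9599, θ₃ = 0.5233

φ1=0.0° → target in arm frame (-0.0416, -0.0497)
  A=0.1716, B=-0.3276, C=(l²−L²−A²−y'²−z²)/(2L)=-0.1978
  √(A²+B²)=0.3698;  θ1 = -1.0883+2.1351 ≈ 1.0468
φ2=120.0° → target in arm frame (-0.0222, 0.0609)
  A cos θ + B sin θ = C:  0.1522·cos θ + -0.3276·sin θ = -0.1810
  √(A²+B²)=0.3612;  θ2 = -1.1358+2.0957 ≈ 0.9599
φ3=240.0° → target in arm frame (0.0638, -0.0112)
  e−x'=0.0662;  (l²−L²−(e−x')²−y'²−z²)/2L = -0.1064
  θ3 = atan2(B,A) + arccos(C/0.3342) = 0.5233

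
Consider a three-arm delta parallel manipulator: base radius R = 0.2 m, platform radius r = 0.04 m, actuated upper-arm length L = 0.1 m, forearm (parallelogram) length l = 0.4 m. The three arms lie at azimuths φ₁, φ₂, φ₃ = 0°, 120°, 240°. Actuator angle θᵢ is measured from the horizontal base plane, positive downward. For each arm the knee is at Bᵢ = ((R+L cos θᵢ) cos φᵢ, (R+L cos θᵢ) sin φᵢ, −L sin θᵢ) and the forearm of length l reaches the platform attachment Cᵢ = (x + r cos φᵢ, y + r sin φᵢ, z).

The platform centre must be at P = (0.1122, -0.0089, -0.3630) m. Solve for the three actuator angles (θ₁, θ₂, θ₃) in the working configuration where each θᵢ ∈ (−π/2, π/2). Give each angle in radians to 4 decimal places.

arm 1 (φ=0.0°): x'=0.1122, y'=-0.0089
  e−x'=0.0478;  (l²−L²−(e−x')²−y'²−z²)/2L = 0.0793
  √(A²+B²)=0.3661;  θ1 = -1.4399+1.3524 ≈ -0.0875
rotate P by −φ2: (-0.0638, -0.0927, -0.3630)
  e−x'=0.2238;  (l²−L²−(e−x')²−y'²−z²)/2L = -0.2023
  √(A²+B²)=0.4264;  θ2 = -1.0183+2.0650 ≈ 1.0467
arm 3 (φ=240.0°): x'=-0.0484, y'=0.1016
  A=0.2084, B=-0.3630, C=(l²−L²−A²−y'²−z²)/(2L)=-0.1776
  θ3 = atan2(B,A) + arccos(C/0.4186) = 0.9594

θ₁ = -0.0875, θ₂ = 1.0467, θ₃ = 0.9594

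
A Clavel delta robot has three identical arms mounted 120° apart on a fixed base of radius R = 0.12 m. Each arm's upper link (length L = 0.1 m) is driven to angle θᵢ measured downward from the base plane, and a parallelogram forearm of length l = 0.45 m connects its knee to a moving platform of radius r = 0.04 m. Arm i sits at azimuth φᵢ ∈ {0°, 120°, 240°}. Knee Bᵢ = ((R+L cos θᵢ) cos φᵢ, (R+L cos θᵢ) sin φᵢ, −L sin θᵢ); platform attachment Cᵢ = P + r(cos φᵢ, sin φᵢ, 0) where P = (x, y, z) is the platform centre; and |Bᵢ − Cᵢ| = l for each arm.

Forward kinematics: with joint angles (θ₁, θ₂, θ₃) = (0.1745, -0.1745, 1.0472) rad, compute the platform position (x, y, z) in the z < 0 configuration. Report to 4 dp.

(0.0499, 0.1786, -0.4099)

arm 1 at φ=0.0°: e+L cos θ1 = 0.1785;  O1 = (0.1785, 0.0000, -0.0174)
arm 2 at φ=120.0°: e+L cos θ2 = 0.1785;  O2 = (-0.0892, 0.1546, 0.0174)
O3 = (0.1300·cos240.0°, 0.1300·sin240.0°, -0.0866) = (-0.0650, -0.1126, -0.0866)
|O₂|²−|O₁|² = 0.0000;  |O₃|²−|O₁|² = -0.0078
[-0.5354 0.3091 0.0694]·P = 0.0000;  [-0.4870 -0.2252 -0.1385]·P = -0.0078
det = 0.2711;  x = 0.0088+-0.1002z,  y = 0.0153+-0.3983z
sphere 1 gives Az²+Bz+C=0 with A=1.1687, B=0.0565, C=-0.1732;  B²−4AC=0.8128;  roots -0.4099, 0.3615;  negative root z = -0.4099
x = 0.0499, y = 0.1786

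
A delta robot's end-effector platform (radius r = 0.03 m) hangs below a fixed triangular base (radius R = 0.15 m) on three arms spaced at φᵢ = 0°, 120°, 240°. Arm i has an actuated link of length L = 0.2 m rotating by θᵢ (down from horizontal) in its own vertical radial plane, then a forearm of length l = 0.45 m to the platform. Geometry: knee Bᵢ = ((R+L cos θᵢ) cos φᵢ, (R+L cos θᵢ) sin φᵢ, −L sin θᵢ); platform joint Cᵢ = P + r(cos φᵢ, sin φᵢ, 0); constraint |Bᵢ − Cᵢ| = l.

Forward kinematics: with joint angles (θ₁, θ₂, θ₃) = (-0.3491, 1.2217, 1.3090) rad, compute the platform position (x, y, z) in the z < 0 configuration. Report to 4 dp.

S1 = (0.3079·cos0.0°, 0.3079·sin0.0°, 0.0684) = (0.3079, 0.0000, 0.0684)
φ2=120.0°: virtual centre (-0.0942, 0.1632, -0.1879), radius l
arm 3 at φ=240.0°: e+L cos θ3 = 0.1718;  S3 = (-0.0859, -0.1488, -0.1932)
subtract pairs → two planes through P
plane₁₂: -0.8043x+0.3263y+-0.5127z = -0.0287
Cramer: x(z) = 0.0387-0.6513z;  y(z) = 0.0074-0.0342z
quadratic in z: (1.4254)z²+(0.2134)z+(-0.1253)=0, √Δ=0.8717 → z ∈ {-0.3806, 0.2309}; z = -0.3806 (taking z<0)
x = 0.2866, y = 0.0205

(0.2866, 0.0205, -0.3806)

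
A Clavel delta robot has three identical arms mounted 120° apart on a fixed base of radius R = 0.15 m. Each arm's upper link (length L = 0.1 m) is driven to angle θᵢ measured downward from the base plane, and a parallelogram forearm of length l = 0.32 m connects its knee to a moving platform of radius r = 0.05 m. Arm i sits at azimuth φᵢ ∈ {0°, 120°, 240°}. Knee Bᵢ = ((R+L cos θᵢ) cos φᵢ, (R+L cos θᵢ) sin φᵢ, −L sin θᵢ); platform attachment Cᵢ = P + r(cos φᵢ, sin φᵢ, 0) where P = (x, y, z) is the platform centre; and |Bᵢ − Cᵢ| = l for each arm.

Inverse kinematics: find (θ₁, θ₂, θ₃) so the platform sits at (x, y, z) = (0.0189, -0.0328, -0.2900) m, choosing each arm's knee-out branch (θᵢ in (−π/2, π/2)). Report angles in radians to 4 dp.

arm 1 (φ=0.0°): x'=0.0189, y'=-0.0328
  e−x'=0.0811;  (l²−L²−(e−x')²−y'²−z²)/2L = 0.0032
  γ=atan2(-0.2900,0.0811)=-1.2981;  ψ=arccos(0.0107)=1.5601;  θ1=γ+ψ≈0.2619
rotate P by −φ2: (-0.0379, 0.0000, -0.2900)
  A=0.1379, B=-0.2900, C=(l²−L²−A²−y'²−z²)/(2L)=-0.0535
  √(A²+B²)=0.3211;  θ2 = -1.1271+1.7383 ≈ 0.6112
rotate P by −φ3: (0.0190, 0.0328, -0.2900)
  e−x'=0.0810;  (l²−L²−(e−x')²−y'²−z²)/2L = 0.0033
  γ=atan2(-0.2900,0.0810)=-1.2983;  ψ=arccos(0.0109)=1.5599;  θ3=γ+ψ≈0.2616

θ₁ = 0.2619, θ₂ = 0.6112, θ₃ = 0.2616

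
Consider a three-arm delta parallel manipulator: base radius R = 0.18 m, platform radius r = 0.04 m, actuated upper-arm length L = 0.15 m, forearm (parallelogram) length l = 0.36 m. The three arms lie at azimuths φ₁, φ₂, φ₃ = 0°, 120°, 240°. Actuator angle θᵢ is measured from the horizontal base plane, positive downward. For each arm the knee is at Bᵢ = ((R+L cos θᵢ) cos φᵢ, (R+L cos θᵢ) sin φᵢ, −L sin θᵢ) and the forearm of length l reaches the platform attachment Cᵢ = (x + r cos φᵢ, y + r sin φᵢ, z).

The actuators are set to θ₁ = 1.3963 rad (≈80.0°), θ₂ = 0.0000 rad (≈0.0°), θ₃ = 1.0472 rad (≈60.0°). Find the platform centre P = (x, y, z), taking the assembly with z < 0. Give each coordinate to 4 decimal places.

(-0.1228, 0.1119, -0.3312)

arm 1 at φ=0.0°: ρ1 = 0.1660;  O1 = (0.1660, 0.0000, -0.1477)
arm 2 at φ=120.0°: ρ2 = 0.2900;  O2 = (-0.1450, 0.2511, 0.0000)
O3 = (0.2150·cos240.0°, 0.2150·sin240.0°, -0.1299) = (-0.1075, -0.1862, -0.1299)
subtract pairs → two planes through P
[-0.6221 0.5023 0.2954]·P = 0.0347;  [-0.5471 -0.3724 0.0356]·P = 0.0137
det = 0.5065;  x = -0.0391+0.2526z,  y = 0.0207+-0.2754z
quadratic in z: (1.1396)z²+(0.1804)z+(-0.0653)=0, √Δ=0.5745 → z ∈ {-0.3312, 0.1729}; z = -0.3312 (taking z<0)
x = -0.1228, y = 0.1119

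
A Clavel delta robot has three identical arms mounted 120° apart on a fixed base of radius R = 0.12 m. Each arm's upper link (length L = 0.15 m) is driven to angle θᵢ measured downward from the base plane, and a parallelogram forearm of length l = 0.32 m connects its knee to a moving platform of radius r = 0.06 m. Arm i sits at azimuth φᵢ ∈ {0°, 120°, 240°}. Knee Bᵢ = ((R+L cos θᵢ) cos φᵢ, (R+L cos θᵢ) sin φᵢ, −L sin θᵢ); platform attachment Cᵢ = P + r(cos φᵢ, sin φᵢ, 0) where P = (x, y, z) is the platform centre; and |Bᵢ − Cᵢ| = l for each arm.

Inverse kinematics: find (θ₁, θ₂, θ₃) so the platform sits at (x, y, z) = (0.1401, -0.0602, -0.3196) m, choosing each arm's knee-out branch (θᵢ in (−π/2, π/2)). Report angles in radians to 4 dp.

θ₁ = 0.0872, θ₂ = 1.1340, θ₃ = 0.7851

arm 1 (φ=0.0°): x'=0.1401, y'=-0.0602
  e−x'=-0.0801;  (l²−L²−(e−x')²−y'²−z²)/2L = -0.1076
  γ=atan2(-0.3196,-0.0801)=-1.8164;  ψ=arccos(-0.3266)=1.9035;  θ1=γ+ψ≈0.0872
φ2=120.0° → target in arm frame (-0.1222, -0.0912)
  A cos θ + B sin θ = C:  0.1822·cos θ + -0.3196·sin θ = -0.2125
  γ=atan2(-0.3196,0.1822)=-1.0527;  ψ=arccos(-0.5777)=2.1867;  θ2=γ+ψ≈1.1340
rotate P by −φ3: (-0.0179, 0.1514, -0.3196)
  A cos θ + B sin θ = C:  0.0779·cos θ + -0.3196·sin θ = -0.1708
  √(A²+B²)=0.3290;  θ3 = -1.3317+2.1168 ≈ 0.7851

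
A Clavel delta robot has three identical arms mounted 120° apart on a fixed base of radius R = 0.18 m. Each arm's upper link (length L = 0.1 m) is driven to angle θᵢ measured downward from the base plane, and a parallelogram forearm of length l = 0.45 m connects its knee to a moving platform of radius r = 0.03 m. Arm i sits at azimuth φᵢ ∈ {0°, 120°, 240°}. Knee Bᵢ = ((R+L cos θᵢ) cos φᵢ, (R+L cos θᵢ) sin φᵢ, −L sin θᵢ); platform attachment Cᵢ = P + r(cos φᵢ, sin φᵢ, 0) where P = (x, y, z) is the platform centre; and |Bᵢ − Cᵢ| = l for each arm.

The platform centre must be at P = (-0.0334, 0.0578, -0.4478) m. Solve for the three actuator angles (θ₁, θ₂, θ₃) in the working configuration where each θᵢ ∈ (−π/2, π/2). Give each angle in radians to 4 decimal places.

θ₁ = 0.8723, θ₂ = 0.3487, θ₃ = 0.8721

arm 1 (φ=0.0°): x'=-0.0334, y'=0.0578
  e−x'=0.1834;  (l²−L²−(e−x')²−y'²−z²)/2L = -0.2250
  √(A²+B²)=0.4839;  θ1 = -1.1821+2.0544 ≈ 0.8723
rotate P by −φ2: (0.0668, 0.0000, -0.4478)
  e−x'=0.0832;  (l²−L²−(e−x')²−y'²−z²)/2L = -0.0748
  γ=atan2(-0.4478,0.0832)=-1.3870;  ψ=arccos(-0.1642)=1.7357;  θ2=γ+ψ≈0.3487
arm 3 (φ=240.0°): x'=-0.0334, y'=-0.0578
  A=0.1834, B=-0.4478, C=(l²−L²−A²−y'²−z²)/(2L)=-0.2249
  √(A²+B²)=0.4839;  θ3 = -1.1822+2.0543 ≈ 0.8721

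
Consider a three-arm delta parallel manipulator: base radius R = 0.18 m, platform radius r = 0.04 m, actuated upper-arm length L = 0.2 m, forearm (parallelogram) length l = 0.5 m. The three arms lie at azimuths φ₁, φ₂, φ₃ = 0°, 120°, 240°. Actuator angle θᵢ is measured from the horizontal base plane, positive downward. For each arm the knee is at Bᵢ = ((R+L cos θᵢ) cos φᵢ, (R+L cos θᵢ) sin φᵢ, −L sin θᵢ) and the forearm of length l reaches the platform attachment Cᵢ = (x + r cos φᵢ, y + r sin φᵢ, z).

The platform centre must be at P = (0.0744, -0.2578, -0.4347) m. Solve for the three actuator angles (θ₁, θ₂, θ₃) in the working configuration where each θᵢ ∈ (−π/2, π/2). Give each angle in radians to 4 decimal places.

rotate P by −φ1: (0.0744, -0.2578, -0.4347)
  A cos θ + B sin θ = C:  0.0656·cos θ + -0.4347·sin θ = -0.1243
  γ=atan2(-0.4347,0.0656)=-1.4210;  ψ=arccos(-0.2828)=1.8575;  θ1=γ+ψ≈0.4365
arm 2 (φ=120.0°): x'=-0.2605, y'=0.0645
  A cos θ + B sin θ = C:  0.4005·cos θ + -0.4347·sin θ = -0.3587
  θ2 = atan2(B,A) + arccos(C/0.5910) = 1.3966
rotate P by −φ3: (0.1861, 0.1933, -0.4347)
  A cos θ + B sin θ = C:  -0.0461·cos θ + -0.4347·sin θ = -0.0462
  θ3 = atan2(B,A) + arccos(C/0.4371) = 0.0002

θ₁ = 0.4365, θ₂ = 1.3966, θ₃ = 0.0002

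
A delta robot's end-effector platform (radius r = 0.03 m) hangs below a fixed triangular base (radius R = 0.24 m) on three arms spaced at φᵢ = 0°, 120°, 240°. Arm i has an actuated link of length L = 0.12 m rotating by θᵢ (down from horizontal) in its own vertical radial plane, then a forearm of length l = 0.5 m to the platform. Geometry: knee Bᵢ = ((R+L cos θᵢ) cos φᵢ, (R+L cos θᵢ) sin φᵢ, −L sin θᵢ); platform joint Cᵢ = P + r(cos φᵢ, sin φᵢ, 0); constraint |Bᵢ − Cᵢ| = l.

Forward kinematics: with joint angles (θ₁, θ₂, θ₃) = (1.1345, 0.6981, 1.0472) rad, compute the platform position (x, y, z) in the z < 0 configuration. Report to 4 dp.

(-0.0348, 0.0400, -0.5101)

arm 1 at φ=0.0°: (R−r)+L cos θ1 = 0.2607;  centre 1 = (0.2607, 0.0000, -0.1088)
φ2=120.0°: virtual centre (-0.1510, 0.2615, -0.0771), radius l
φ3=240.0°: virtual centre (-0.1350, -0.2338, -0.1039), radius l
eliminate P² terms by subtracting sphere 1 from 2 and 3
[-0.8233 0.5230 0.0633]·P = 0.0173;  [-0.7914 -0.4677 0.0097]·P = 0.0039
det = 0.7989;  x = -0.0127+0.0434z,  y = 0.0131+-0.0527z
sphere 1 gives Az²+Bz+C=0 with A=1.0047, B=0.1924, C=-0.1633;  B²−4AC=0.6931;  roots -0.5101, 0.3186;  negative root z = -0.5101
x = -0.0348, y = 0.0400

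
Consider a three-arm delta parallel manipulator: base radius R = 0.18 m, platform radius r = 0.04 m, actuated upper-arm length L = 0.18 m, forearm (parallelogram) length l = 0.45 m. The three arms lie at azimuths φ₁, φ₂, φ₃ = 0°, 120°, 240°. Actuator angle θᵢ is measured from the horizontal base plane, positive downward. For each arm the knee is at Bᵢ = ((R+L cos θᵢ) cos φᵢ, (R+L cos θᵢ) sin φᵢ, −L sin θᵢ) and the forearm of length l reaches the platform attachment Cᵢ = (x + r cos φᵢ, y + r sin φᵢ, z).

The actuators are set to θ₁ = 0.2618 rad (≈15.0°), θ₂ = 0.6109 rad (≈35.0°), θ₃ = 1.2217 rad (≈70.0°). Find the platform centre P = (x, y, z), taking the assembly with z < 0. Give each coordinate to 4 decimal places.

arm 1 at φ=0.0°: (R−r)+L cos θ1 = 0.3139;  S1 = (0.3139, 0.0000, -0.0466)
S2 = (0.2874·cos120.0°, 0.2874·sin120.0°, -0.1032) = (-0.1437, 0.2489, -0.1032)
S3 = (0.2016·cos240.0°, 0.2016·sin240.0°, -0.1691) = (-0.1008, -0.1746, -0.1691)
subtract pairs → two planes through P
linear system: -0.9152x+0.4979y = -0.0074−-0.1133z; -0.8293x+-0.3491y = -0.0314−-0.2451z
det = 0.7324;  x = 0.0249+-0.2206z,  y = 0.0309+-0.1780z
sphere 1 gives Az²+Bz+C=0 with A=1.0804, B=0.2097, C=-0.1159;  B²−4AC=0.5447;  roots -0.4386, 0.2445;  negative root z = -0.4386
x = 0.1217, y = 0.1090

(0.1217, 0.1090, -0.4386)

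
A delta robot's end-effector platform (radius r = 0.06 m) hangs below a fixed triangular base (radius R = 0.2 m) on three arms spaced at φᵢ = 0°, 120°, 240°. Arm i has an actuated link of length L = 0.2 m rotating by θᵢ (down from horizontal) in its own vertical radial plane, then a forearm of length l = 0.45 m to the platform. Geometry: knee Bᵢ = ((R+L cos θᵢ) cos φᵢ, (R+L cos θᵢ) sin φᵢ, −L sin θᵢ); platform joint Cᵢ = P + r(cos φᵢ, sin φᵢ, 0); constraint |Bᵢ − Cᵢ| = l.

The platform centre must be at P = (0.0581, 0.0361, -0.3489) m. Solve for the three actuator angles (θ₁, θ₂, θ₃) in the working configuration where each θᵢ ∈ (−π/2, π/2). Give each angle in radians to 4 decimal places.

θ₁ = 0.0000, θ₂ = 0.2618, θ₃ = 0.5237

arm 1 (φ=0.0°): x'=0.0581, y'=0.0361
  A cos θ + B sin θ = C:  0.0819·cos θ + -0.3489·sin θ = 0.0819
  √(A²+B²)=0.3584;  θ1 = -1.3402+1.3402 ≈ 0.0000
arm 2 (φ=120.0°): x'=0.0022, y'=-0.0684
  A=0.1378, B=-0.3489, C=(l²−L²−A²−y'²−z²)/(2L)=0.0428
  θ2 = atan2(B,A) + arccos(C/0.3751) = 0.2618
φ3=240.0° → target in arm frame (-0.0603, 0.0323)
  A cos θ + B sin θ = C:  0.2003·cos θ + -0.3489·sin θ = -0.0010
  θ3 = atan2(B,A) + arccos(C/0.4023) = 0.5237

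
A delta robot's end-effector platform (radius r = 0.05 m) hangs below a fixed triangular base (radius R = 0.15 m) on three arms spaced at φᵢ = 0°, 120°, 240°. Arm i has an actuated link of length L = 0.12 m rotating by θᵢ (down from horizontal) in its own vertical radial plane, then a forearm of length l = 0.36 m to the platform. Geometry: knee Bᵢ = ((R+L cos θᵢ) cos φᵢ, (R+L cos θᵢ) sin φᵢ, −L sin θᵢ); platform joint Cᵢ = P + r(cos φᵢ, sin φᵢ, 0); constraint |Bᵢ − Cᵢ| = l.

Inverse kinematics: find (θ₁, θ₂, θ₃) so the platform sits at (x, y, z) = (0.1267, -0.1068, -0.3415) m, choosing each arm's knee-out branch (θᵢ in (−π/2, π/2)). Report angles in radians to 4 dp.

φ1=0.0° → target in arm frame (0.1267, -0.1068)
  e−x'=-0.0267;  (l²−L²−(e−x')²−y'²−z²)/2L = -0.0564
  θ1 = atan2(B,A) + arccos(C/0.3425) = 0.0874
φ2=120.0° → target in arm frame (-0.1558, -0.0563)
  A cos θ + B sin θ = C:  0.2558·cos θ + -0.3415·sin θ = -0.2919
  θ2 = atan2(B,A) + arccos(C/0.4267) = 1.3962
arm 3 (φ=240.0°): x'=0.0291, y'=0.1631
  A cos θ + B sin θ = C:  0.0709·cos θ + -0.3415·sin θ = -0.1377
  γ=atan2(-0.3415,0.0709)=-1.3662;  ψ=arccos(-0.3949)=1.9767;  θ3=γ+ψ≈0.6105

θ₁ = 0.0874, θ₂ = 1.3962, θ₃ = 0.6105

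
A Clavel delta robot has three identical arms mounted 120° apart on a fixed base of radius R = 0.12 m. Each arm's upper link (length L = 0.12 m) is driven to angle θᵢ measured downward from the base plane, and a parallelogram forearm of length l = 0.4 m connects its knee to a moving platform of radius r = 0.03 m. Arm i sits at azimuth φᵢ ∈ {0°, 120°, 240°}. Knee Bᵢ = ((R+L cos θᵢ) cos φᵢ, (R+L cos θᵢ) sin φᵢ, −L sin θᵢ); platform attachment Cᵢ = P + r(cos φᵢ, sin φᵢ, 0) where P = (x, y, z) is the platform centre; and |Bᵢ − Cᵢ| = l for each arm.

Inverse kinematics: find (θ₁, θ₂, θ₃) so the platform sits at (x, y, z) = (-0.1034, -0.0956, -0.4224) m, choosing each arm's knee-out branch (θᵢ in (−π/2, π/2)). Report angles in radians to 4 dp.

θ₁ = 1.2214, θ₂ = 0.9596, θ₃ = 0.2617

rotate P by −φ1: (-0.1034, -0.0956, -0.4224)
  A=0.1934, B=-0.4224, C=(l²−L²−A²−y'²−z²)/(2L)=-0.3307
  √(A²+B²)=0.4646;  θ1 = -1.1414+2.3629 ≈ 1.2214
arm 2 (φ=120.0°): x'=-0.0311, y'=0.1373
  A cos θ + B sin θ = C:  0.1211·cos θ + -0.4224·sin θ = -0.2765
  θ2 = atan2(B,A) + arccos(C/0.4394) = 0.9596
φ3=240.0° → target in arm frame (0.1345, -0.0417)
  e−x'=-0.0445;  (l²−L²−(e−x')²−y'²−z²)/2L = -0.1523
  γ=atan2(-0.4224,-0.0445)=-1.6757;  ψ=arccos(-0.3585)=1.9375;  θ3=γ+ψ≈0.2617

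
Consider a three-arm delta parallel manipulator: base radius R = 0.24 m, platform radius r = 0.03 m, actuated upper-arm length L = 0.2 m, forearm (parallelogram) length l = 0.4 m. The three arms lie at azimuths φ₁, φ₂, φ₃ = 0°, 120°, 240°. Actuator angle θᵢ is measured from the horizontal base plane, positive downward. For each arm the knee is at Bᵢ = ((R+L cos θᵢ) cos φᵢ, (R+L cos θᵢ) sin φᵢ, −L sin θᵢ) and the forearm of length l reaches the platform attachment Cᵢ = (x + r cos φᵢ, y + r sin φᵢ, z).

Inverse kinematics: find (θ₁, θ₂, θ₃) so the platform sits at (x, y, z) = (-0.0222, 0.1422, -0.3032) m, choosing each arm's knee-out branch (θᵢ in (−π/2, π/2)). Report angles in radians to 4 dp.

φ1=0.0° → target in arm frame (-0.0222, 0.1422)
  e−x'=0.2322;  (l²−L²−(e−x')²−y'²−z²)/2L = -0.1152
  γ=atan2(-0.3032,0.2322)=-0.9172;  ψ=arccos(-0.3016)=1.8771;  θ1=γ+ψ≈0.9599
rotate P by −φ2: (0.1342, -0.0519, -0.3032)
  e−x'=0.0758;  (l²−L²−(e−x')²−y'²−z²)/2L = 0.0491
  √(A²+B²)=0.3125;  θ2 = -1.3260+1.4130 ≈ 0.0871
φ3=240.0° → target in arm frame (-0.1120, -0.0903)
  A=0.3220, B=-0.3032, C=(l²−L²−A²−y'²−z²)/(2L)=-0.2095
  θ3 = atan2(B,A) + arccos(C/0.4423) = 1.3090

θ₁ = 0.9599, θ₂ = 0.0871, θ₃ = 1.3090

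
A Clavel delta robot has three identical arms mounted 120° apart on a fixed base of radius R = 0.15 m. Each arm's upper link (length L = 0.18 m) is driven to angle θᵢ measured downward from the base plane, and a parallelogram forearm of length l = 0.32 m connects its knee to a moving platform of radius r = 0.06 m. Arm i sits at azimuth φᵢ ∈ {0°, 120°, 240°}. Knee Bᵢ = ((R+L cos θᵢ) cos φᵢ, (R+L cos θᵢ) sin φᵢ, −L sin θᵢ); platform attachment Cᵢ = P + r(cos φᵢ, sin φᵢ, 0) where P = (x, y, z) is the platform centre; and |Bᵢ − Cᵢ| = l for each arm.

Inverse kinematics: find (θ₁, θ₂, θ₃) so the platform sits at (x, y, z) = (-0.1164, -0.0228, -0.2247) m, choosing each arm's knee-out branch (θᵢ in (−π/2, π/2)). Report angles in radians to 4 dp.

θ₁ = 0.9596, θ₂ = 0.1741, θ₃ = -0.0872

arm 1 (φ=0.0°): x'=-0.1164, y'=-0.0228
  e−x'=0.2064;  (l²−L²−(e−x')²−y'²−z²)/2L = -0.0656
  γ=atan2(-0.2247,0.2064)=-0.8278;  ψ=arccos(-0.2150)=1.7874;  θ1=γ+ψ≈0.9596
φ2=120.0° → target in arm frame (0.0385, 0.1122)
  A=0.0515, B=-0.2247, C=(l²−L²−A²−y'²−z²)/(2L)=0.0118
  γ=atan2(-0.2247,0.0515)=-1.3453;  ψ=arccos(0.0514)=1.5194;  θ2=γ+ψ≈0.1741
rotate P by −φ3: (0.0779, -0.0894, -0.2247)
  A=0.0121, B=-0.2247, C=(l²−L²−A²−y'²−z²)/(2L)=0.0316
  θ3 = atan2(B,A) + arccos(C/0.2250) = -0.0872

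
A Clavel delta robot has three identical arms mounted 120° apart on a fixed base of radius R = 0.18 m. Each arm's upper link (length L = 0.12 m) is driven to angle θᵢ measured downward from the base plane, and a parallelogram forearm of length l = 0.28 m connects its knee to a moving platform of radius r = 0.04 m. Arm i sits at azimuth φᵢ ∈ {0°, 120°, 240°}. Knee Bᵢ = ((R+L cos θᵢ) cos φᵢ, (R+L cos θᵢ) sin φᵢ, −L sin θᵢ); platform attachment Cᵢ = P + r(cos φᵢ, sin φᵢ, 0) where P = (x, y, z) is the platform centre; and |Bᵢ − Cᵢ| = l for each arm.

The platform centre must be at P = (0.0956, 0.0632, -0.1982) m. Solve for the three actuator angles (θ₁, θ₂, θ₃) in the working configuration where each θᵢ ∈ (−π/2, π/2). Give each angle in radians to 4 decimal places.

θ₁ = -0.1745, θ₂ = 0.6975, θ₃ = 1.3961

arm 1 (φ=0.0°): x'=0.0956, y'=0.0632
  A=0.0444, B=-0.1982, C=(l²−L²−A²−y'²−z²)/(2L)=0.0781
  √(A²+B²)=0.2031;  θ1 = -1.3504+1.1760 ≈ -0.1745
rotate P by −φ2: (0.0069, -0.1144, -0.1982)
  A cos θ + B sin θ = C:  0.1331·cos θ + -0.1982·sin θ = -0.0253
  √(A²+B²)=0.2387;  θ2 = -0.9795+1.6770 ≈ 0.6975
arm 3 (φ=240.0°): x'=-0.1025, y'=0.0512
  A cos θ + B sin θ = C:  0.2425·cos θ + -0.1982·sin θ = -0.1530
  γ=atan2(-0.1982,0.2425)=-0.6851;  ψ=arccos(-0.4886)=2.0812;  θ3=γ+ψ≈1.3961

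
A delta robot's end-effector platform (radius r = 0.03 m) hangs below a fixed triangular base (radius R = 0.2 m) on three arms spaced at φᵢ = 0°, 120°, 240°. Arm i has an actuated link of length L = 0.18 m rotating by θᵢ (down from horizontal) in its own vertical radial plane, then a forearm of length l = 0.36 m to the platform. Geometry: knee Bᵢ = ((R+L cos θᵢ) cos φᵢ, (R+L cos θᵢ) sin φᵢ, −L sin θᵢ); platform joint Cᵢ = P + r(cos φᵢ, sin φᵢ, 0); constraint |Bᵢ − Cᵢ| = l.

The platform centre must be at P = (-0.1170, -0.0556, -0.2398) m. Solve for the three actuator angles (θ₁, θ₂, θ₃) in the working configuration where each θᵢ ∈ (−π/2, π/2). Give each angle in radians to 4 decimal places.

θ₁ = 1.2216, θ₂ = 0.6112, θ₃ = -0.0877

φ1=0.0° → target in arm frame (-0.1170, -0.0556)
  A cos θ + B sin θ = C:  0.2870·cos θ + -0.2398·sin θ = -0.1271
  √(A²+B²)=0.3740;  θ1 = -0.6960+1.9176 ≈ 1.2216
rotate P by −φ2: (0.0103, 0.1291, -0.2398)
  e−x'=0.1597;  (l²−L²−(e−x')²−y'²−z²)/2L = -0.0068
  √(A²+B²)=0.2881;  θ2 = -0.9834+1.5946 ≈ 0.6112
arm 3 (φ=240.0°): x'=0.1067, y'=-0.0735
  e−x'=0.0633;  (l²−L²−(e−x')²−y'²−z²)/2L = 0.0841
  γ=atan2(-0.2398,0.0633)=-1.3125;  ψ=arccos(0.3391)=1.2248;  θ3=γ+ψ≈-0.0877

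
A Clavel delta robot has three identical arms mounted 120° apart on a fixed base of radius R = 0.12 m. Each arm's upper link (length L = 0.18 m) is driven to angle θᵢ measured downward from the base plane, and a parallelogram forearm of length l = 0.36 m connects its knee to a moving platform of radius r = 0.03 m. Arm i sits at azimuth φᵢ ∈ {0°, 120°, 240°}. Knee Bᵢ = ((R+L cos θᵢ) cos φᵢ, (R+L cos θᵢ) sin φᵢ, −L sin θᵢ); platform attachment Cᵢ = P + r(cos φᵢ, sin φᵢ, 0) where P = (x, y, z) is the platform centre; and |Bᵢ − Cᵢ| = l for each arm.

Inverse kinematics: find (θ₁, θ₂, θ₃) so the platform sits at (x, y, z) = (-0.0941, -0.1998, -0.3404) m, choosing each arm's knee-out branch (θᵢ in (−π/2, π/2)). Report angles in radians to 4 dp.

rotate P by −φ1: (-0.0941, -0.1998, -0.3404)
  A=0.1841, B=-0.3404, C=(l²−L²−A²−y'²−z²)/(2L)=-0.2569
  √(A²+B²)=0.3870;  θ1 = -1.0750+2.2967 ≈ 1.2217
φ2=120.0° → target in arm frame (-0.1260, 0.1814)
  A=0.2160, B=-0.3404, C=(l²−L²−A²−y'²−z²)/(2L)=-0.2728
  γ=atan2(-0.3404,0.2160)=-1.0054;  ψ=arccos(-0.6768)=2.3142;  θ2=γ+ψ≈1.3088
arm 3 (φ=240.0°): x'=0.2201, y'=0.0184
  e−x'=-0.1301;  (l²−L²−(e−x')²−y'²−z²)/2L = -0.0998
  γ=atan2(-0.3404,-0.1301)=-1.9358;  ψ=arccos(-0.2739)=1.8482;  θ3=γ+ψ≈-0.0876

θ₁ = 1.2217, θ₂ = 1.3088, θ₃ = -0.0876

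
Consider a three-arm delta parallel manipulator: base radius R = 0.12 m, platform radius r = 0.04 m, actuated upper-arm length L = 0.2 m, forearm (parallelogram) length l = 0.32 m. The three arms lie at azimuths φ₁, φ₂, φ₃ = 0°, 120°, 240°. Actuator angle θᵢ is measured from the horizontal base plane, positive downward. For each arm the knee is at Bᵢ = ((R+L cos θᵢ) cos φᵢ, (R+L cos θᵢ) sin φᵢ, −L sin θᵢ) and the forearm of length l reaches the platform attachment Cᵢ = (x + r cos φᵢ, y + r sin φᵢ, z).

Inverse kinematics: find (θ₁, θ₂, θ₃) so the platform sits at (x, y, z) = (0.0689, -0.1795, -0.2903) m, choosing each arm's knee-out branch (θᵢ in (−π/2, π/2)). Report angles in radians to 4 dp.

rotate P by −φ1: (0.0689, -0.1795, -0.2903)
  e−x'=0.0111;  (l²−L²−(e−x')²−y'²−z²)/2L = -0.1355
  γ=atan2(-0.2903,0.0111)=-1.5326;  ψ=arccos(-0.4666)=2.0562;  θ1=γ+ψ≈0.5236
arm 2 (φ=120.0°): x'=-0.1899, y'=0.0301
  A=0.2699, B=-0.2903, C=(l²−L²−A²−y'²−z²)/(2L)=-0.2391
  √(A²+B²)=0.3964;  θ2 = -0.8218+2.2182 ≈ 1.3964
arm 3 (φ=240.0°): x'=0.1210, y'=0.1494
  A=-0.0410, B=-0.2903, C=(l²−L²−A²−y'²−z²)/(2L)=-0.1147
  √(A²+B²)=0.2932;  θ3 = -1.7111+1.9728 ≈ 0.2617

θ₁ = 0.5236, θ₂ = 1.3964, θ₃ = 0.2617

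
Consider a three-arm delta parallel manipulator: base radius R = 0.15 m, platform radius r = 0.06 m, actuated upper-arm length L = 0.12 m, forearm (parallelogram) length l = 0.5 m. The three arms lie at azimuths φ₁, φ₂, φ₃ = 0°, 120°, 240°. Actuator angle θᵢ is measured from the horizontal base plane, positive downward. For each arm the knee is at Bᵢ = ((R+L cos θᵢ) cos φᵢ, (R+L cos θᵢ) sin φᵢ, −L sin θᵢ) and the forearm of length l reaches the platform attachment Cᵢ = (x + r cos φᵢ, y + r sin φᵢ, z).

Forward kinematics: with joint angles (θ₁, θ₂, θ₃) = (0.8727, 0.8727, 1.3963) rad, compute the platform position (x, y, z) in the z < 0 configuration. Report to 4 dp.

(0.0515, 0.0892, -0.5701)

S1 = (0.1671·cos0.0°, 0.1671·sin0.0°, -0.0919) = (0.1671, 0.0000, -0.0919)
S2 = (0.1671·cos120.0°, 0.1671·sin120.0°, -0.0919) = (-0.0836, 0.1447, -0.0919)
φ3=240.0°: virtual centre (-0.0554, -0.0960, -0.1182), radius l
eliminate P² terms by subtracting sphere 1 from 2 and 3
plane₁₂: -0.5014x+0.2895y+0.0000z = 0.0000
det = 0.2251;  x = 0.0130+-0.0675z,  y = 0.0226+-0.1169z
sphere 1 gives Az²+Bz+C=0 with A=1.0182, B=0.1994, C=-0.2173;  B²−4AC=0.9248;  roots -0.5701, 0.3743;  negative root z = -0.5701
x = 0.0515, y = 0.0892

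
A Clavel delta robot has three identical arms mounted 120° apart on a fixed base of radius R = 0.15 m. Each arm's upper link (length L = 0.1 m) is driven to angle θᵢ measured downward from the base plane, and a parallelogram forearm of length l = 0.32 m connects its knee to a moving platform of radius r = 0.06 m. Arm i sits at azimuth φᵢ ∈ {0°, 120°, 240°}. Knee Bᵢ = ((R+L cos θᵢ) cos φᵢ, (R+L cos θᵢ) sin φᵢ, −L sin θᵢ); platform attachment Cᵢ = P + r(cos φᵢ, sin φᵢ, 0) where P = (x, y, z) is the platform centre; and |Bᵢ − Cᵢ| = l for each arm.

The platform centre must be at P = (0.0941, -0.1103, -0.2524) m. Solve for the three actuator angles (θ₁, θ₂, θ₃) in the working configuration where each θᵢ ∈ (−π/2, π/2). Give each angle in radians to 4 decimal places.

rotate P by −φ1: (0.0941, -0.1103, -0.2524)
  A=-0.0041, B=-0.2524, C=(l²−L²−A²−y'²−z²)/(2L)=0.0826
  γ=atan2(-0.2524,-0.0041)=-1.5870;  ψ=arccos(0.3270)=1.2376;  θ1=γ+ψ≈-0.3494
rotate P by −φ2: (-0.1426, -0.0263, -0.2524)
  e−x'=0.2326;  (l²−L²−(e−x')²−y'²−z²)/2L = -0.1304
  √(A²+B²)=0.3432;  θ2 = -0.8263+1.9607 ≈ 1.1344
rotate P by −φ3: (0.0485, 0.1366, -0.2524)
  A=0.0415, B=-0.2524, C=(l²−L²−A²−y'²−z²)/(2L)=0.0415
  √(A²+B²)=0.2558;  θ3 = -1.4077+1.4079 ≈ 0.0001

θ₁ = -0.3494, θ₂ = 1.1344, θ₃ = 0.0001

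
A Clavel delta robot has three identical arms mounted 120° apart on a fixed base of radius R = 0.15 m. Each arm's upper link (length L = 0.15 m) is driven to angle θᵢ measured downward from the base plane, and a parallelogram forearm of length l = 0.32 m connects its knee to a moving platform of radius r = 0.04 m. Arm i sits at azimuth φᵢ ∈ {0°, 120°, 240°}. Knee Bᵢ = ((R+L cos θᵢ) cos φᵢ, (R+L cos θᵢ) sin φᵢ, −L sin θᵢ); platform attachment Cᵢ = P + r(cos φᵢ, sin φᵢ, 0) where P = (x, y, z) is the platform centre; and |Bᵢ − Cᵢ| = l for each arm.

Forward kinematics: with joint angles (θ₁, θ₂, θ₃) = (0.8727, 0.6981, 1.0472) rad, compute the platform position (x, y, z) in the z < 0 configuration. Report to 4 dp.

arm 1 at φ=0.0°: e+L cos θ1 = 0.2064;  centre 1 = (0.2064, 0.0000, -0.1149)
φ2=120.0°: virtual centre (-0.1125, 0.1948, -0.0964), radius l
centre 3 = (0.1850·cos240.0°, 0.1850·sin240.0°, -0.1299) = (-0.0925, -0.1602, -0.1299)
subtract pairs → two planes through P
[-0.6377 0.3896 0.0370]·P = 0.0041;  [-0.5978 -0.3204 -0.0300]·P = -0.0047
Cramer: x(z) = 0.0012+0.0004z;  y(z) = 0.0124-0.0943z
sphere 1 gives Az²+Bz+C=0 with A=1.0089, B=0.2273, C=-0.0469;  B²−4AC=0.2411;  roots -0.3560, 0.1307;  negative root z = -0.3560
x = 0.0011, y = 0.0460

(0.0011, 0.0460, -0.3560)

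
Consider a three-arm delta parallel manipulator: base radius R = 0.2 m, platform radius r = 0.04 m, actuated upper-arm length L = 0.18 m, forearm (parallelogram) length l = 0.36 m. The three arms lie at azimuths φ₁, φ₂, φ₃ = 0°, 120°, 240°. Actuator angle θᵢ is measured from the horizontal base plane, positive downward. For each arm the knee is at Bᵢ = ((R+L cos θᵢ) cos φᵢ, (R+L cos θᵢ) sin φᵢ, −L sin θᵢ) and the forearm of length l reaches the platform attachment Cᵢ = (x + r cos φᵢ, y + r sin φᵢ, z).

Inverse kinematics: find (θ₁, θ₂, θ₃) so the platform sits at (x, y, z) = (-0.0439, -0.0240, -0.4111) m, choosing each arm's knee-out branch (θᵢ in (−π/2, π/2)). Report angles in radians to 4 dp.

arm 1 (φ=0.0°): x'=-0.0439, y'=-0.0240
  A cos θ + B sin θ = C:  0.2039·cos θ + -0.4111·sin θ = -0.3165
  θ1 = atan2(B,A) + arccos(C/0.4589) = 1.2216
arm 2 (φ=120.0°): x'=0.0012, y'=0.0500
  e−x'=0.1588;  (l²−L²−(e−x')²−y'²−z²)/2L = -0.2765
  θ2 = atan2(B,A) + arccos(C/0.4407) = 1.0468
rotate P by −φ3: (0.0427, -0.0260, -0.4111)
  A cos θ + B sin θ = C:  0.1173·cos θ + -0.4111·sin θ = -0.2395
  γ=atan2(-0.4111,0.1173)=-1.2929;  ψ=arccos(-0.5603)=2.1656;  θ3=γ+ψ≈0.8726

θ₁ = 1.2216, θ₂ = 1.0468, θ₃ = 0.8726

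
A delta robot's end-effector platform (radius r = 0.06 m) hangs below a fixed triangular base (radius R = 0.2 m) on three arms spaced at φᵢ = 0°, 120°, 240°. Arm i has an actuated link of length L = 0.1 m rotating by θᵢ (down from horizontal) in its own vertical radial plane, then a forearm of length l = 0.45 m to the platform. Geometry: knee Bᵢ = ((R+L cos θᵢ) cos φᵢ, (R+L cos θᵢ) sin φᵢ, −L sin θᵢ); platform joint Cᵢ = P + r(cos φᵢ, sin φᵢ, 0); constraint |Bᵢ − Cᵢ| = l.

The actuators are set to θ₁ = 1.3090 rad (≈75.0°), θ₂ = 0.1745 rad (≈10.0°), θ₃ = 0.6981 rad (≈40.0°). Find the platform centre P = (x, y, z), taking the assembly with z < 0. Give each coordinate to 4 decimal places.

arm 1 at φ=0.0°: ρ1 = 0.1659;  centre 1 = (0.1659, 0.0000, -0.0966)
arm 2 at φ=120.0°: ρ2 = 0.2385;  centre 2 = (-0.1192, 0.2065, -0.0174)
φ3=240.0°: virtual centre (-0.1083, -0.1876, -0.0643), radius l
eliminate P² terms by subtracting sphere 1 from 2 and 3
plane₁₂: -0.5702x+0.4131y+0.1585z = 0.0203
Cramer: x(z) = -0.0306+0.1956z;  y(z) = 0.0069-0.1136z
quadratic in z: (1.0512)z²+(0.1147)z+(-0.1545)=0, √Δ=0.8141 → z ∈ {-0.4418, 0.3327}; z = -0.4418 (taking z<0)
x = -0.1171, y = 0.0571

(-0.1171, 0.0571, -0.4418)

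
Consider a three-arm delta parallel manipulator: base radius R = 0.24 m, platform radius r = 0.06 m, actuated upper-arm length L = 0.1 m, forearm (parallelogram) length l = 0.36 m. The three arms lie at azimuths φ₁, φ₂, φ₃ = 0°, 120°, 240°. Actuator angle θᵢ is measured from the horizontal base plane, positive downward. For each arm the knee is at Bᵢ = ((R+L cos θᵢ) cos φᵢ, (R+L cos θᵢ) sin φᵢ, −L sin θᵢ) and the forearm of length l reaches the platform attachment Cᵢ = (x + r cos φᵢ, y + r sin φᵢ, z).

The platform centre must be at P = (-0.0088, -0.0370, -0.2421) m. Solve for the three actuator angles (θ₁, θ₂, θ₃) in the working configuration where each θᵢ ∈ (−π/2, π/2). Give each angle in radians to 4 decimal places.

rotate P by −φ1: (-0.0088, -0.0370, -0.2421)
  A=0.1888, B=-0.2421, C=(l²−L²−A²−y'²−z²)/(2L)=0.1199
  √(A²+B²)=0.3070;  θ1 = -0.9085+1.1697 ≈ 0.2612
rotate P by −φ2: (-0.0276, 0.0261, -0.2421)
  A=0.2076, B=-0.2421, C=(l²−L²−A²−y'²−z²)/(2L)=0.0859
  γ=atan2(-0.2421,0.2076)=-0.8619;  ψ=arccos(0.2695)=1.2979;  θ2=γ+ψ≈0.4361
arm 3 (φ=240.0°): x'=0.0364, y'=0.0109
  A cos θ + B sin θ = C:  0.1436·cos θ + -0.2421·sin θ = 0.2013
  θ3 = atan2(B,A) + arccos(C/0.2815) = -0.2617

θ₁ = 0.2612, θ₂ = 0.4361, θ₃ = -0.2617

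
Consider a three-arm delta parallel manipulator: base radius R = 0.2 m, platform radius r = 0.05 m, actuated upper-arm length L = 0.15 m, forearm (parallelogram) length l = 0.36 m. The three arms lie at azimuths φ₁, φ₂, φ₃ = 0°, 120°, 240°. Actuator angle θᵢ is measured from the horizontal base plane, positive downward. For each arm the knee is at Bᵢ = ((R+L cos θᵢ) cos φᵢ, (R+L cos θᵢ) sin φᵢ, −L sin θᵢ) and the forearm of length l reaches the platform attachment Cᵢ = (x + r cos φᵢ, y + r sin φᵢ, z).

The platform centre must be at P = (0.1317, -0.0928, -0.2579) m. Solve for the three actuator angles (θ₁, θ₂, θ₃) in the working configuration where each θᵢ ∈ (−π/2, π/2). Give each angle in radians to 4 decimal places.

rotate P by −φ1: (0.1317, -0.0928, -0.2579)
  e−x'=0.0183;  (l²−L²−(e−x')²−y'²−z²)/2L = 0.1055
  γ=atan2(-0.2579,0.0183)=-1.5000;  ψ=arccos(0.4079)=1.1506;  θ1=γ+ψ≈-0.3493
φ2=120.0° → target in arm frame (-0.1462, -0.0677)
  A=0.2962, B=-0.2579, C=(l²−L²−A²−y'²−z²)/(2L)=-0.1724
  θ2 = atan2(B,A) + arccos(C/0.3928) = 1.3090
φ3=240.0° → target in arm frame (0.0145, 0.1605)
  A cos θ + B sin θ = C:  0.1355·cos θ + -0.2579·sin θ = -0.0117
  √(A²+B²)=0.2913;  θ3 = -1.0871+1.6110 ≈ 0.5239

θ₁ = -0.3493, θ₂ = 1.3090, θ₃ = 0.5239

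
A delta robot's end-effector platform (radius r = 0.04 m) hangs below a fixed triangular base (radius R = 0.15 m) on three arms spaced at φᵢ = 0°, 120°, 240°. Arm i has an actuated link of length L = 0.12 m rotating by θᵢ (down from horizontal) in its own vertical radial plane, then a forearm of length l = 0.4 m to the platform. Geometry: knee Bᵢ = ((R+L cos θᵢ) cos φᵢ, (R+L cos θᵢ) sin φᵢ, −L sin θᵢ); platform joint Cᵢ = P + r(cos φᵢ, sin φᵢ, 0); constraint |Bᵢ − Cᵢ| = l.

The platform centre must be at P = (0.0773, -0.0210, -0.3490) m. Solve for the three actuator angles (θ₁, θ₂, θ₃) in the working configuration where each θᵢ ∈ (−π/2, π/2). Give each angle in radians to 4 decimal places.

arm 1 (φ=0.0°): x'=0.0773, y'=-0.0210
  A=0.0327, B=-0.3490, C=(l²−L²−A²−y'²−z²)/(2L)=0.0929
  γ=atan2(-0.3490,0.0327)=-1.4774;  ψ=arccos(0.2649)=1.3027;  θ1=γ+ψ≈-0.1747
arm 2 (φ=120.0°): x'=-0.0568, y'=-0.0564
  e−x'=0.1668;  (l²−L²−(e−x')²−y'²−z²)/2L = -0.0301
  √(A²+B²)=0.3868;  θ2 = -1.1249+1.6487 ≈ 0.5238
arm 3 (φ=240.0°): x'=-0.0205, y'=0.0774
  A=0.1305, B=-0.3490, C=(l²−L²−A²−y'²−z²)/(2L)=0.0033
  θ3 = atan2(B,A) + arccos(C/0.3726) = 0.3490

θ₁ = -0.1747, θ₂ = 0.5238, θ₃ = 0.3490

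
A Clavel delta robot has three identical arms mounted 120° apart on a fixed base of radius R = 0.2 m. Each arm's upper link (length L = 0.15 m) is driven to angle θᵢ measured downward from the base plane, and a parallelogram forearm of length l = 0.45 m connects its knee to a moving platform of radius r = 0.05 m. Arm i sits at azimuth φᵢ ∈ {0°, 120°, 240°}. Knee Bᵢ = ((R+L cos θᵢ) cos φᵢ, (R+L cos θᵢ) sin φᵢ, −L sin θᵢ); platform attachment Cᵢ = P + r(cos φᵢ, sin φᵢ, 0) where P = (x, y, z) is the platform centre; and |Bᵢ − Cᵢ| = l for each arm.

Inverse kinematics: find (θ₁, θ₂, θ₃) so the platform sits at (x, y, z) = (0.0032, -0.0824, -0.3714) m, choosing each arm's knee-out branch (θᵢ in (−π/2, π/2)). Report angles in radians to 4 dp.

arm 1 (φ=0.0°): x'=0.0032, y'=-0.0824
  A=0.1468, B=-0.3714, C=(l²−L²−A²−y'²−z²)/(2L)=0.0457
  θ1 = atan2(B,A) + arccos(C/0.3994) = 0.2616
rotate P by −φ2: (-0.0730, 0.0384, -0.3714)
  A=0.2230, B=-0.3714, C=(l²−L²−A²−y'²−z²)/(2L)=-0.0304
  √(A²+B²)=0.4332;  θ2 = -1.0301+1.6411 ≈ 0.6109
rotate P by −φ3: (0.0698, 0.0440, -0.3714)
  e−x'=0.0802;  (l²−L²−(e−x')²−y'²−z²)/2L = 0.1123
  γ=atan2(-0.3714,0.0802)=-1.3580;  ψ=arccos(0.2956)=1.2708;  θ3=γ+ψ≈-0.0873

θ₁ = 0.2616, θ₂ = 0.6109, θ₃ = -0.0873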